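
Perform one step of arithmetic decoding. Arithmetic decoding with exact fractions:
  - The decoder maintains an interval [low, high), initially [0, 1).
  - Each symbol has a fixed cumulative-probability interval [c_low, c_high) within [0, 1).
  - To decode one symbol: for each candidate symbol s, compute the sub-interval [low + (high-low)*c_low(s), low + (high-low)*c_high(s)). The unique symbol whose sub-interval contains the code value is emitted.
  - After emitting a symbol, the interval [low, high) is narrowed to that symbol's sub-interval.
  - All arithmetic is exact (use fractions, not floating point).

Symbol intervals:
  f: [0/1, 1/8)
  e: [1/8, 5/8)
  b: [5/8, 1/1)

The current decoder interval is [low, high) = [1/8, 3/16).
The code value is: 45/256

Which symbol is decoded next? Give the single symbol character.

Interval width = high − low = 3/16 − 1/8 = 1/16
Scaled code = (code − low) / width = (45/256 − 1/8) / 1/16 = 13/16
  f: [0/1, 1/8) 
  e: [1/8, 5/8) 
  b: [5/8, 1/1) ← scaled code falls here ✓

Answer: b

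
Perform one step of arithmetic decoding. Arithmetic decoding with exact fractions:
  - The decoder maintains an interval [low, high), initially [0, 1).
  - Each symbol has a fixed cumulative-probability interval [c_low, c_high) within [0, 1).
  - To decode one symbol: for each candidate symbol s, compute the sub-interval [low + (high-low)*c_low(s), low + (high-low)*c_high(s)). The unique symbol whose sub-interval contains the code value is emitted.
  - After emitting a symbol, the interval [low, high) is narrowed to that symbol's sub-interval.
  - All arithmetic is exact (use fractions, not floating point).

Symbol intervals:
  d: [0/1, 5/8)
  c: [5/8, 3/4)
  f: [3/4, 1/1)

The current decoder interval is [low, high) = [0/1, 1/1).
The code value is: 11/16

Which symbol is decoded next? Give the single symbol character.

Interval width = high − low = 1/1 − 0/1 = 1/1
Scaled code = (code − low) / width = (11/16 − 0/1) / 1/1 = 11/16
  d: [0/1, 5/8) 
  c: [5/8, 3/4) ← scaled code falls here ✓
  f: [3/4, 1/1) 

Answer: c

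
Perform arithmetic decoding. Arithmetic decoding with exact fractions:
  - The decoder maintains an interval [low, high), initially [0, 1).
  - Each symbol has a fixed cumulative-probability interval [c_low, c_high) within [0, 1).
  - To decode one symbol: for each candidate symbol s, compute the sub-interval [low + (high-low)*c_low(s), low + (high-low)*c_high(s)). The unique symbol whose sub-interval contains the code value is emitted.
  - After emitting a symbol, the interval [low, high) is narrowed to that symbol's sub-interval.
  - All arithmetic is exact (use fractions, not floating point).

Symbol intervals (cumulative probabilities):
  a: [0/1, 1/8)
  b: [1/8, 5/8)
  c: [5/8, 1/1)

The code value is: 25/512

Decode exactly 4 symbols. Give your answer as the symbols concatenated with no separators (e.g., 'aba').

Answer: abbc

Derivation:
Step 1: interval [0/1, 1/1), width = 1/1 - 0/1 = 1/1
  'a': [0/1 + 1/1*0/1, 0/1 + 1/1*1/8) = [0/1, 1/8) <- contains code 25/512
  'b': [0/1 + 1/1*1/8, 0/1 + 1/1*5/8) = [1/8, 5/8)
  'c': [0/1 + 1/1*5/8, 0/1 + 1/1*1/1) = [5/8, 1/1)
  emit 'a', narrow to [0/1, 1/8)
Step 2: interval [0/1, 1/8), width = 1/8 - 0/1 = 1/8
  'a': [0/1 + 1/8*0/1, 0/1 + 1/8*1/8) = [0/1, 1/64)
  'b': [0/1 + 1/8*1/8, 0/1 + 1/8*5/8) = [1/64, 5/64) <- contains code 25/512
  'c': [0/1 + 1/8*5/8, 0/1 + 1/8*1/1) = [5/64, 1/8)
  emit 'b', narrow to [1/64, 5/64)
Step 3: interval [1/64, 5/64), width = 5/64 - 1/64 = 1/16
  'a': [1/64 + 1/16*0/1, 1/64 + 1/16*1/8) = [1/64, 3/128)
  'b': [1/64 + 1/16*1/8, 1/64 + 1/16*5/8) = [3/128, 7/128) <- contains code 25/512
  'c': [1/64 + 1/16*5/8, 1/64 + 1/16*1/1) = [7/128, 5/64)
  emit 'b', narrow to [3/128, 7/128)
Step 4: interval [3/128, 7/128), width = 7/128 - 3/128 = 1/32
  'a': [3/128 + 1/32*0/1, 3/128 + 1/32*1/8) = [3/128, 7/256)
  'b': [3/128 + 1/32*1/8, 3/128 + 1/32*5/8) = [7/256, 11/256)
  'c': [3/128 + 1/32*5/8, 3/128 + 1/32*1/1) = [11/256, 7/128) <- contains code 25/512
  emit 'c', narrow to [11/256, 7/128)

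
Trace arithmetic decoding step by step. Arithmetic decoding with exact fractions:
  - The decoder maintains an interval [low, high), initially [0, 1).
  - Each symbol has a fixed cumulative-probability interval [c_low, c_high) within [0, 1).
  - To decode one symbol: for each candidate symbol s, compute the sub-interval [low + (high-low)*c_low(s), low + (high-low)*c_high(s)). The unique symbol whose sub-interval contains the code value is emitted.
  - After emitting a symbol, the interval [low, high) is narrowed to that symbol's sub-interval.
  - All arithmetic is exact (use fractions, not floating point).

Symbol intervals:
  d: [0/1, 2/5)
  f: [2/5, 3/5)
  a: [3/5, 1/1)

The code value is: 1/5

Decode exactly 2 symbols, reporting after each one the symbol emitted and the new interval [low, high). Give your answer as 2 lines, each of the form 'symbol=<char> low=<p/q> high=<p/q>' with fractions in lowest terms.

Step 1: interval [0/1, 1/1), width = 1/1 - 0/1 = 1/1
  'd': [0/1 + 1/1*0/1, 0/1 + 1/1*2/5) = [0/1, 2/5) <- contains code 1/5
  'f': [0/1 + 1/1*2/5, 0/1 + 1/1*3/5) = [2/5, 3/5)
  'a': [0/1 + 1/1*3/5, 0/1 + 1/1*1/1) = [3/5, 1/1)
  emit 'd', narrow to [0/1, 2/5)
Step 2: interval [0/1, 2/5), width = 2/5 - 0/1 = 2/5
  'd': [0/1 + 2/5*0/1, 0/1 + 2/5*2/5) = [0/1, 4/25)
  'f': [0/1 + 2/5*2/5, 0/1 + 2/5*3/5) = [4/25, 6/25) <- contains code 1/5
  'a': [0/1 + 2/5*3/5, 0/1 + 2/5*1/1) = [6/25, 2/5)
  emit 'f', narrow to [4/25, 6/25)

Answer: symbol=d low=0/1 high=2/5
symbol=f low=4/25 high=6/25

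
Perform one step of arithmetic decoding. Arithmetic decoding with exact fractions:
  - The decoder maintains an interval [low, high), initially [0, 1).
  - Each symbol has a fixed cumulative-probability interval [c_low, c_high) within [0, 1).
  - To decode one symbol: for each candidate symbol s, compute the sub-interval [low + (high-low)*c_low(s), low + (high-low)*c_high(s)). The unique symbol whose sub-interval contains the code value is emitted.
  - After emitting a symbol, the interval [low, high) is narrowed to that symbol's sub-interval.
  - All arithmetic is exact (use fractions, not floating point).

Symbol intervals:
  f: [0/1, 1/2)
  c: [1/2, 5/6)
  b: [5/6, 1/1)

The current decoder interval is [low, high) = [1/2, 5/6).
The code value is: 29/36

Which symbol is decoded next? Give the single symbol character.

Answer: b

Derivation:
Interval width = high − low = 5/6 − 1/2 = 1/3
Scaled code = (code − low) / width = (29/36 − 1/2) / 1/3 = 11/12
  f: [0/1, 1/2) 
  c: [1/2, 5/6) 
  b: [5/6, 1/1) ← scaled code falls here ✓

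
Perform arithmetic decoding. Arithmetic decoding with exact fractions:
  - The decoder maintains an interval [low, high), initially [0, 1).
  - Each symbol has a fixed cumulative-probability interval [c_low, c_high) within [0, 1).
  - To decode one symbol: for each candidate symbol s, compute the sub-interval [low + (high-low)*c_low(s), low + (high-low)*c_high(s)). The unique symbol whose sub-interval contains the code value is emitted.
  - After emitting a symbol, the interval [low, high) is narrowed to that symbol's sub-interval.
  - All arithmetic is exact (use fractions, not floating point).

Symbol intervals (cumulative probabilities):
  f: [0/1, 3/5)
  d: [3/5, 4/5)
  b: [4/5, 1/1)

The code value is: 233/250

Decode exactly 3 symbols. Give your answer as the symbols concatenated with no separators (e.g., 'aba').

Answer: bdf

Derivation:
Step 1: interval [0/1, 1/1), width = 1/1 - 0/1 = 1/1
  'f': [0/1 + 1/1*0/1, 0/1 + 1/1*3/5) = [0/1, 3/5)
  'd': [0/1 + 1/1*3/5, 0/1 + 1/1*4/5) = [3/5, 4/5)
  'b': [0/1 + 1/1*4/5, 0/1 + 1/1*1/1) = [4/5, 1/1) <- contains code 233/250
  emit 'b', narrow to [4/5, 1/1)
Step 2: interval [4/5, 1/1), width = 1/1 - 4/5 = 1/5
  'f': [4/5 + 1/5*0/1, 4/5 + 1/5*3/5) = [4/5, 23/25)
  'd': [4/5 + 1/5*3/5, 4/5 + 1/5*4/5) = [23/25, 24/25) <- contains code 233/250
  'b': [4/5 + 1/5*4/5, 4/5 + 1/5*1/1) = [24/25, 1/1)
  emit 'd', narrow to [23/25, 24/25)
Step 3: interval [23/25, 24/25), width = 24/25 - 23/25 = 1/25
  'f': [23/25 + 1/25*0/1, 23/25 + 1/25*3/5) = [23/25, 118/125) <- contains code 233/250
  'd': [23/25 + 1/25*3/5, 23/25 + 1/25*4/5) = [118/125, 119/125)
  'b': [23/25 + 1/25*4/5, 23/25 + 1/25*1/1) = [119/125, 24/25)
  emit 'f', narrow to [23/25, 118/125)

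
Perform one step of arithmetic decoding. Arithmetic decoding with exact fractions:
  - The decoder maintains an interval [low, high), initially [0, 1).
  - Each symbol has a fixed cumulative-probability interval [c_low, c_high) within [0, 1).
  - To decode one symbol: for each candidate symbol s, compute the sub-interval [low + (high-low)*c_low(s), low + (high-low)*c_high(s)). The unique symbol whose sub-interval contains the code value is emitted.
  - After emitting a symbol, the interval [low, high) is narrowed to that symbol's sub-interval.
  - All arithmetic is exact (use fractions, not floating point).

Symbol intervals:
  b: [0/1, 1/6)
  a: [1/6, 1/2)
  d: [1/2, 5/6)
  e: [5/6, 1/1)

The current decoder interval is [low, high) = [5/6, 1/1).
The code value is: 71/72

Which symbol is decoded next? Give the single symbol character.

Answer: e

Derivation:
Interval width = high − low = 1/1 − 5/6 = 1/6
Scaled code = (code − low) / width = (71/72 − 5/6) / 1/6 = 11/12
  b: [0/1, 1/6) 
  a: [1/6, 1/2) 
  d: [1/2, 5/6) 
  e: [5/6, 1/1) ← scaled code falls here ✓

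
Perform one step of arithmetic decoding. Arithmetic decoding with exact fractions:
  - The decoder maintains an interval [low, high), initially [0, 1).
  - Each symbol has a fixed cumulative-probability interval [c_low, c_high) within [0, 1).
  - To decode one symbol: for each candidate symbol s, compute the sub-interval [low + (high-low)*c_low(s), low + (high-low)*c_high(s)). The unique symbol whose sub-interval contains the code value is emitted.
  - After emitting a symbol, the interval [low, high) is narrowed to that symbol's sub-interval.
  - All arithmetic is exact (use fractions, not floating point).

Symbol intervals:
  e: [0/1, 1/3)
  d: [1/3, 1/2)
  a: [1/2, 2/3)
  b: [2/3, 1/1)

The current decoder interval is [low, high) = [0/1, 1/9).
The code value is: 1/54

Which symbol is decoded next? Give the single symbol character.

Interval width = high − low = 1/9 − 0/1 = 1/9
Scaled code = (code − low) / width = (1/54 − 0/1) / 1/9 = 1/6
  e: [0/1, 1/3) ← scaled code falls here ✓
  d: [1/3, 1/2) 
  a: [1/2, 2/3) 
  b: [2/3, 1/1) 

Answer: e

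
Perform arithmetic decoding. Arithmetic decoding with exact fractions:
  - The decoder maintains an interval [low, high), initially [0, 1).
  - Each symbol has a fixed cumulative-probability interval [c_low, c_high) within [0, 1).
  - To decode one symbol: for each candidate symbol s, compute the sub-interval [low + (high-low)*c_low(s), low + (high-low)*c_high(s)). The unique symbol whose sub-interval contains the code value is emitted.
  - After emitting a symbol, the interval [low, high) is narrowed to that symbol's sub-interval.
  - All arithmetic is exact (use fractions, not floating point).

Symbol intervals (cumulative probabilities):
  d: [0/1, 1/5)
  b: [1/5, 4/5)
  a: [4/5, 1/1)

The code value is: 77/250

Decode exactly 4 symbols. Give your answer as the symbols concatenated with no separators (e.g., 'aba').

Step 1: interval [0/1, 1/1), width = 1/1 - 0/1 = 1/1
  'd': [0/1 + 1/1*0/1, 0/1 + 1/1*1/5) = [0/1, 1/5)
  'b': [0/1 + 1/1*1/5, 0/1 + 1/1*4/5) = [1/5, 4/5) <- contains code 77/250
  'a': [0/1 + 1/1*4/5, 0/1 + 1/1*1/1) = [4/5, 1/1)
  emit 'b', narrow to [1/5, 4/5)
Step 2: interval [1/5, 4/5), width = 4/5 - 1/5 = 3/5
  'd': [1/5 + 3/5*0/1, 1/5 + 3/5*1/5) = [1/5, 8/25) <- contains code 77/250
  'b': [1/5 + 3/5*1/5, 1/5 + 3/5*4/5) = [8/25, 17/25)
  'a': [1/5 + 3/5*4/5, 1/5 + 3/5*1/1) = [17/25, 4/5)
  emit 'd', narrow to [1/5, 8/25)
Step 3: interval [1/5, 8/25), width = 8/25 - 1/5 = 3/25
  'd': [1/5 + 3/25*0/1, 1/5 + 3/25*1/5) = [1/5, 28/125)
  'b': [1/5 + 3/25*1/5, 1/5 + 3/25*4/5) = [28/125, 37/125)
  'a': [1/5 + 3/25*4/5, 1/5 + 3/25*1/1) = [37/125, 8/25) <- contains code 77/250
  emit 'a', narrow to [37/125, 8/25)
Step 4: interval [37/125, 8/25), width = 8/25 - 37/125 = 3/125
  'd': [37/125 + 3/125*0/1, 37/125 + 3/125*1/5) = [37/125, 188/625)
  'b': [37/125 + 3/125*1/5, 37/125 + 3/125*4/5) = [188/625, 197/625) <- contains code 77/250
  'a': [37/125 + 3/125*4/5, 37/125 + 3/125*1/1) = [197/625, 8/25)
  emit 'b', narrow to [188/625, 197/625)

Answer: bdab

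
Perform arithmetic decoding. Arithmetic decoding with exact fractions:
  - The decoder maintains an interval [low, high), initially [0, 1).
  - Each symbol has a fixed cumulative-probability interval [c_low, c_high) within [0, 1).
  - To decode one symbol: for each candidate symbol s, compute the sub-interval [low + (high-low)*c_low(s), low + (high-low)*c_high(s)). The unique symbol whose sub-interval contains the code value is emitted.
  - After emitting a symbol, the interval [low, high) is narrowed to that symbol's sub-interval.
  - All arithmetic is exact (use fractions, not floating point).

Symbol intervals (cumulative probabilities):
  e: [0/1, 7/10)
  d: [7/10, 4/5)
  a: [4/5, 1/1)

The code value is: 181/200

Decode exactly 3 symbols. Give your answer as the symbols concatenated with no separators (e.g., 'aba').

Answer: aed

Derivation:
Step 1: interval [0/1, 1/1), width = 1/1 - 0/1 = 1/1
  'e': [0/1 + 1/1*0/1, 0/1 + 1/1*7/10) = [0/1, 7/10)
  'd': [0/1 + 1/1*7/10, 0/1 + 1/1*4/5) = [7/10, 4/5)
  'a': [0/1 + 1/1*4/5, 0/1 + 1/1*1/1) = [4/5, 1/1) <- contains code 181/200
  emit 'a', narrow to [4/5, 1/1)
Step 2: interval [4/5, 1/1), width = 1/1 - 4/5 = 1/5
  'e': [4/5 + 1/5*0/1, 4/5 + 1/5*7/10) = [4/5, 47/50) <- contains code 181/200
  'd': [4/5 + 1/5*7/10, 4/5 + 1/5*4/5) = [47/50, 24/25)
  'a': [4/5 + 1/5*4/5, 4/5 + 1/5*1/1) = [24/25, 1/1)
  emit 'e', narrow to [4/5, 47/50)
Step 3: interval [4/5, 47/50), width = 47/50 - 4/5 = 7/50
  'e': [4/5 + 7/50*0/1, 4/5 + 7/50*7/10) = [4/5, 449/500)
  'd': [4/5 + 7/50*7/10, 4/5 + 7/50*4/5) = [449/500, 114/125) <- contains code 181/200
  'a': [4/5 + 7/50*4/5, 4/5 + 7/50*1/1) = [114/125, 47/50)
  emit 'd', narrow to [449/500, 114/125)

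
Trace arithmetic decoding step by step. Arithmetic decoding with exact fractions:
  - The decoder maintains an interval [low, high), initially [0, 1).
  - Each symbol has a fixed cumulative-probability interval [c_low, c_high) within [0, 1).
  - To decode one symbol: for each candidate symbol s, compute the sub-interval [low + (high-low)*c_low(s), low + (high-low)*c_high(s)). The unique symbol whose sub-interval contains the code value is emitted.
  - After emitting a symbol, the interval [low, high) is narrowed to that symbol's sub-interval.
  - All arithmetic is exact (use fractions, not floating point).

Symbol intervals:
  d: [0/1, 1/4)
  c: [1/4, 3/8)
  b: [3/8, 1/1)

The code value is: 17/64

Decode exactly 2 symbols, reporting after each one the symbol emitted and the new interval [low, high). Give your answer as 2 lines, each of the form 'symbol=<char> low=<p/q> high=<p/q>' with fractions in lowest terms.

Answer: symbol=c low=1/4 high=3/8
symbol=d low=1/4 high=9/32

Derivation:
Step 1: interval [0/1, 1/1), width = 1/1 - 0/1 = 1/1
  'd': [0/1 + 1/1*0/1, 0/1 + 1/1*1/4) = [0/1, 1/4)
  'c': [0/1 + 1/1*1/4, 0/1 + 1/1*3/8) = [1/4, 3/8) <- contains code 17/64
  'b': [0/1 + 1/1*3/8, 0/1 + 1/1*1/1) = [3/8, 1/1)
  emit 'c', narrow to [1/4, 3/8)
Step 2: interval [1/4, 3/8), width = 3/8 - 1/4 = 1/8
  'd': [1/4 + 1/8*0/1, 1/4 + 1/8*1/4) = [1/4, 9/32) <- contains code 17/64
  'c': [1/4 + 1/8*1/4, 1/4 + 1/8*3/8) = [9/32, 19/64)
  'b': [1/4 + 1/8*3/8, 1/4 + 1/8*1/1) = [19/64, 3/8)
  emit 'd', narrow to [1/4, 9/32)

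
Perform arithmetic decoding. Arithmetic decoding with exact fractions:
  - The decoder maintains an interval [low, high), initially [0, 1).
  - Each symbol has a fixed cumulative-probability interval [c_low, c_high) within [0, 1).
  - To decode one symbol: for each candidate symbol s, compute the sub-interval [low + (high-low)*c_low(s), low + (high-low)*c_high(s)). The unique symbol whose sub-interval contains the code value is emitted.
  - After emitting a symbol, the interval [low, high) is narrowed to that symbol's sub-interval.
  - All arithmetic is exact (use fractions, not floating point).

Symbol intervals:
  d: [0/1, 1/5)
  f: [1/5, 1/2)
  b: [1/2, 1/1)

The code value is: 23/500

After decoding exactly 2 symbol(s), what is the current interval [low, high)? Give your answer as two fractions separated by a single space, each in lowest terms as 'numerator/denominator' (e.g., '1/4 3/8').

Answer: 1/25 1/10

Derivation:
Step 1: interval [0/1, 1/1), width = 1/1 - 0/1 = 1/1
  'd': [0/1 + 1/1*0/1, 0/1 + 1/1*1/5) = [0/1, 1/5) <- contains code 23/500
  'f': [0/1 + 1/1*1/5, 0/1 + 1/1*1/2) = [1/5, 1/2)
  'b': [0/1 + 1/1*1/2, 0/1 + 1/1*1/1) = [1/2, 1/1)
  emit 'd', narrow to [0/1, 1/5)
Step 2: interval [0/1, 1/5), width = 1/5 - 0/1 = 1/5
  'd': [0/1 + 1/5*0/1, 0/1 + 1/5*1/5) = [0/1, 1/25)
  'f': [0/1 + 1/5*1/5, 0/1 + 1/5*1/2) = [1/25, 1/10) <- contains code 23/500
  'b': [0/1 + 1/5*1/2, 0/1 + 1/5*1/1) = [1/10, 1/5)
  emit 'f', narrow to [1/25, 1/10)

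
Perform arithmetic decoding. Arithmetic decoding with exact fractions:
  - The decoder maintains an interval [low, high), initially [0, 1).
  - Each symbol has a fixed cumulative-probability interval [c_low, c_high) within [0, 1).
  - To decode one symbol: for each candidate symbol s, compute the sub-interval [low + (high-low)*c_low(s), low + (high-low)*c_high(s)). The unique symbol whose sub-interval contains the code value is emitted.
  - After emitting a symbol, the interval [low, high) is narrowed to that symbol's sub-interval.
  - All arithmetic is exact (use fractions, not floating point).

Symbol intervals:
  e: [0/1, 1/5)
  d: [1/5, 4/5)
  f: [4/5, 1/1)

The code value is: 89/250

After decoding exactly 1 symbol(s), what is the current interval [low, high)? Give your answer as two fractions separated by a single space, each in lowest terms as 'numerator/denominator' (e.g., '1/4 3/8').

Step 1: interval [0/1, 1/1), width = 1/1 - 0/1 = 1/1
  'e': [0/1 + 1/1*0/1, 0/1 + 1/1*1/5) = [0/1, 1/5)
  'd': [0/1 + 1/1*1/5, 0/1 + 1/1*4/5) = [1/5, 4/5) <- contains code 89/250
  'f': [0/1 + 1/1*4/5, 0/1 + 1/1*1/1) = [4/5, 1/1)
  emit 'd', narrow to [1/5, 4/5)

Answer: 1/5 4/5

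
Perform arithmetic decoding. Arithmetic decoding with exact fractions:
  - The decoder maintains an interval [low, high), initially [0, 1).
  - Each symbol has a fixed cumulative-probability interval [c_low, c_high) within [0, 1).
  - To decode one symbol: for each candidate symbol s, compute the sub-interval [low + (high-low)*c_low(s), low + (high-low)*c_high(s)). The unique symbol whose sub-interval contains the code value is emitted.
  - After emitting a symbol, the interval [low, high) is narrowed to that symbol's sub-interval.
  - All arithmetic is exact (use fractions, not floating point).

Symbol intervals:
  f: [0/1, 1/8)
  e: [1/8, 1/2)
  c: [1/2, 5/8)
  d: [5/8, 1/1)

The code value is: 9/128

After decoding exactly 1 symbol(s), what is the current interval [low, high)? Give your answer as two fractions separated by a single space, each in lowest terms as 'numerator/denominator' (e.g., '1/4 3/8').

Step 1: interval [0/1, 1/1), width = 1/1 - 0/1 = 1/1
  'f': [0/1 + 1/1*0/1, 0/1 + 1/1*1/8) = [0/1, 1/8) <- contains code 9/128
  'e': [0/1 + 1/1*1/8, 0/1 + 1/1*1/2) = [1/8, 1/2)
  'c': [0/1 + 1/1*1/2, 0/1 + 1/1*5/8) = [1/2, 5/8)
  'd': [0/1 + 1/1*5/8, 0/1 + 1/1*1/1) = [5/8, 1/1)
  emit 'f', narrow to [0/1, 1/8)

Answer: 0/1 1/8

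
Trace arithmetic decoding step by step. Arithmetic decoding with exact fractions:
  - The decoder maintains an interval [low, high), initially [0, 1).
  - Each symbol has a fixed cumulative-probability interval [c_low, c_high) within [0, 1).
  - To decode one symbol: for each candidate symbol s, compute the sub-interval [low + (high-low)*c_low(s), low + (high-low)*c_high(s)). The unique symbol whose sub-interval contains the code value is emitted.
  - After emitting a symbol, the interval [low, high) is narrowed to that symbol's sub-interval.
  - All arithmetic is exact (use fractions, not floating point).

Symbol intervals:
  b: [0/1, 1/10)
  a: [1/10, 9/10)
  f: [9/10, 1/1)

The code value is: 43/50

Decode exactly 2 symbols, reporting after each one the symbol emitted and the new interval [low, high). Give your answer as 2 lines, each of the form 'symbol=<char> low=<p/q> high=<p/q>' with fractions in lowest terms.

Step 1: interval [0/1, 1/1), width = 1/1 - 0/1 = 1/1
  'b': [0/1 + 1/1*0/1, 0/1 + 1/1*1/10) = [0/1, 1/10)
  'a': [0/1 + 1/1*1/10, 0/1 + 1/1*9/10) = [1/10, 9/10) <- contains code 43/50
  'f': [0/1 + 1/1*9/10, 0/1 + 1/1*1/1) = [9/10, 1/1)
  emit 'a', narrow to [1/10, 9/10)
Step 2: interval [1/10, 9/10), width = 9/10 - 1/10 = 4/5
  'b': [1/10 + 4/5*0/1, 1/10 + 4/5*1/10) = [1/10, 9/50)
  'a': [1/10 + 4/5*1/10, 1/10 + 4/5*9/10) = [9/50, 41/50)
  'f': [1/10 + 4/5*9/10, 1/10 + 4/5*1/1) = [41/50, 9/10) <- contains code 43/50
  emit 'f', narrow to [41/50, 9/10)

Answer: symbol=a low=1/10 high=9/10
symbol=f low=41/50 high=9/10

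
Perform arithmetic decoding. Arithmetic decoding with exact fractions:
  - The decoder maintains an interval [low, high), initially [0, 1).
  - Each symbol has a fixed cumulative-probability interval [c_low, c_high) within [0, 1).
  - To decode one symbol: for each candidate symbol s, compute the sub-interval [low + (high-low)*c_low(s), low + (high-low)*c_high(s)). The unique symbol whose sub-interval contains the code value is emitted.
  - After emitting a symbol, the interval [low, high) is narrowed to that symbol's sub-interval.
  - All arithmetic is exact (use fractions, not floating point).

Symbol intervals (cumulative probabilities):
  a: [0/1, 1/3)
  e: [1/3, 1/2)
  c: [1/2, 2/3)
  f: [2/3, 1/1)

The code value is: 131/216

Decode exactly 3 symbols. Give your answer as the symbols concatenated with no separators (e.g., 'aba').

Answer: ccf

Derivation:
Step 1: interval [0/1, 1/1), width = 1/1 - 0/1 = 1/1
  'a': [0/1 + 1/1*0/1, 0/1 + 1/1*1/3) = [0/1, 1/3)
  'e': [0/1 + 1/1*1/3, 0/1 + 1/1*1/2) = [1/3, 1/2)
  'c': [0/1 + 1/1*1/2, 0/1 + 1/1*2/3) = [1/2, 2/3) <- contains code 131/216
  'f': [0/1 + 1/1*2/3, 0/1 + 1/1*1/1) = [2/3, 1/1)
  emit 'c', narrow to [1/2, 2/3)
Step 2: interval [1/2, 2/3), width = 2/3 - 1/2 = 1/6
  'a': [1/2 + 1/6*0/1, 1/2 + 1/6*1/3) = [1/2, 5/9)
  'e': [1/2 + 1/6*1/3, 1/2 + 1/6*1/2) = [5/9, 7/12)
  'c': [1/2 + 1/6*1/2, 1/2 + 1/6*2/3) = [7/12, 11/18) <- contains code 131/216
  'f': [1/2 + 1/6*2/3, 1/2 + 1/6*1/1) = [11/18, 2/3)
  emit 'c', narrow to [7/12, 11/18)
Step 3: interval [7/12, 11/18), width = 11/18 - 7/12 = 1/36
  'a': [7/12 + 1/36*0/1, 7/12 + 1/36*1/3) = [7/12, 16/27)
  'e': [7/12 + 1/36*1/3, 7/12 + 1/36*1/2) = [16/27, 43/72)
  'c': [7/12 + 1/36*1/2, 7/12 + 1/36*2/3) = [43/72, 65/108)
  'f': [7/12 + 1/36*2/3, 7/12 + 1/36*1/1) = [65/108, 11/18) <- contains code 131/216
  emit 'f', narrow to [65/108, 11/18)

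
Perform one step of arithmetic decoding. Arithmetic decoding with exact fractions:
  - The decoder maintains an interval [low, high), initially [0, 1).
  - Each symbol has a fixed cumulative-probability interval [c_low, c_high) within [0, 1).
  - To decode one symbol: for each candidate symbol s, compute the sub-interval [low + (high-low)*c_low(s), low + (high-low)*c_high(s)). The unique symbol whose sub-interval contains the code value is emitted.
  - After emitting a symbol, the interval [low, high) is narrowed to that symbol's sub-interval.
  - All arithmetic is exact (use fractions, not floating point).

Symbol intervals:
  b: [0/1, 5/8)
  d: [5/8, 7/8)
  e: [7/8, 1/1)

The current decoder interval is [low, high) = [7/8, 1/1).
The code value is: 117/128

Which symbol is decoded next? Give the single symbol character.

Answer: b

Derivation:
Interval width = high − low = 1/1 − 7/8 = 1/8
Scaled code = (code − low) / width = (117/128 − 7/8) / 1/8 = 5/16
  b: [0/1, 5/8) ← scaled code falls here ✓
  d: [5/8, 7/8) 
  e: [7/8, 1/1) 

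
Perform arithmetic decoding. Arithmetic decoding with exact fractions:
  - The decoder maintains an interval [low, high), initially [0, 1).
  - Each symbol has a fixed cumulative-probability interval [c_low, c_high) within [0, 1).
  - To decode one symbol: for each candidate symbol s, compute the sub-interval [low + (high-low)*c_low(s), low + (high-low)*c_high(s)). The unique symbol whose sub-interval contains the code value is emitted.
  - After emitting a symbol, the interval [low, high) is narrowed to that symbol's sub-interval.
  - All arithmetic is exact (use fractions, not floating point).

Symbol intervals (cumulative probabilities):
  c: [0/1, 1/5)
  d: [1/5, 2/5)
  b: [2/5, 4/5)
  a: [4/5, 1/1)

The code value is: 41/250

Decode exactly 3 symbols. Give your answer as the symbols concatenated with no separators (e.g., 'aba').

Answer: cac

Derivation:
Step 1: interval [0/1, 1/1), width = 1/1 - 0/1 = 1/1
  'c': [0/1 + 1/1*0/1, 0/1 + 1/1*1/5) = [0/1, 1/5) <- contains code 41/250
  'd': [0/1 + 1/1*1/5, 0/1 + 1/1*2/5) = [1/5, 2/5)
  'b': [0/1 + 1/1*2/5, 0/1 + 1/1*4/5) = [2/5, 4/5)
  'a': [0/1 + 1/1*4/5, 0/1 + 1/1*1/1) = [4/5, 1/1)
  emit 'c', narrow to [0/1, 1/5)
Step 2: interval [0/1, 1/5), width = 1/5 - 0/1 = 1/5
  'c': [0/1 + 1/5*0/1, 0/1 + 1/5*1/5) = [0/1, 1/25)
  'd': [0/1 + 1/5*1/5, 0/1 + 1/5*2/5) = [1/25, 2/25)
  'b': [0/1 + 1/5*2/5, 0/1 + 1/5*4/5) = [2/25, 4/25)
  'a': [0/1 + 1/5*4/5, 0/1 + 1/5*1/1) = [4/25, 1/5) <- contains code 41/250
  emit 'a', narrow to [4/25, 1/5)
Step 3: interval [4/25, 1/5), width = 1/5 - 4/25 = 1/25
  'c': [4/25 + 1/25*0/1, 4/25 + 1/25*1/5) = [4/25, 21/125) <- contains code 41/250
  'd': [4/25 + 1/25*1/5, 4/25 + 1/25*2/5) = [21/125, 22/125)
  'b': [4/25 + 1/25*2/5, 4/25 + 1/25*4/5) = [22/125, 24/125)
  'a': [4/25 + 1/25*4/5, 4/25 + 1/25*1/1) = [24/125, 1/5)
  emit 'c', narrow to [4/25, 21/125)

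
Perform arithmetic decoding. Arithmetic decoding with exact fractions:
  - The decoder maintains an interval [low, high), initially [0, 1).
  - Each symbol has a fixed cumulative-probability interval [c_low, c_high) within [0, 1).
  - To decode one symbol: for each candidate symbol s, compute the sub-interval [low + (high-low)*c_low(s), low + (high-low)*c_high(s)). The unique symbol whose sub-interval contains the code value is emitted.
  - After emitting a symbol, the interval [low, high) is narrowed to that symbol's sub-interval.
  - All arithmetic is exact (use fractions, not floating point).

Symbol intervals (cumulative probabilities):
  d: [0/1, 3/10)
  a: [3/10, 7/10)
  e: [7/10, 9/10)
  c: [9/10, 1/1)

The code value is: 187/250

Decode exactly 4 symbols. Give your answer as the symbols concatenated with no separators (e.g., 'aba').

Answer: edea

Derivation:
Step 1: interval [0/1, 1/1), width = 1/1 - 0/1 = 1/1
  'd': [0/1 + 1/1*0/1, 0/1 + 1/1*3/10) = [0/1, 3/10)
  'a': [0/1 + 1/1*3/10, 0/1 + 1/1*7/10) = [3/10, 7/10)
  'e': [0/1 + 1/1*7/10, 0/1 + 1/1*9/10) = [7/10, 9/10) <- contains code 187/250
  'c': [0/1 + 1/1*9/10, 0/1 + 1/1*1/1) = [9/10, 1/1)
  emit 'e', narrow to [7/10, 9/10)
Step 2: interval [7/10, 9/10), width = 9/10 - 7/10 = 1/5
  'd': [7/10 + 1/5*0/1, 7/10 + 1/5*3/10) = [7/10, 19/25) <- contains code 187/250
  'a': [7/10 + 1/5*3/10, 7/10 + 1/5*7/10) = [19/25, 21/25)
  'e': [7/10 + 1/5*7/10, 7/10 + 1/5*9/10) = [21/25, 22/25)
  'c': [7/10 + 1/5*9/10, 7/10 + 1/5*1/1) = [22/25, 9/10)
  emit 'd', narrow to [7/10, 19/25)
Step 3: interval [7/10, 19/25), width = 19/25 - 7/10 = 3/50
  'd': [7/10 + 3/50*0/1, 7/10 + 3/50*3/10) = [7/10, 359/500)
  'a': [7/10 + 3/50*3/10, 7/10 + 3/50*7/10) = [359/500, 371/500)
  'e': [7/10 + 3/50*7/10, 7/10 + 3/50*9/10) = [371/500, 377/500) <- contains code 187/250
  'c': [7/10 + 3/50*9/10, 7/10 + 3/50*1/1) = [377/500, 19/25)
  emit 'e', narrow to [371/500, 377/500)
Step 4: interval [371/500, 377/500), width = 377/500 - 371/500 = 3/250
  'd': [371/500 + 3/250*0/1, 371/500 + 3/250*3/10) = [371/500, 466/625)
  'a': [371/500 + 3/250*3/10, 371/500 + 3/250*7/10) = [466/625, 469/625) <- contains code 187/250
  'e': [371/500 + 3/250*7/10, 371/500 + 3/250*9/10) = [469/625, 941/1250)
  'c': [371/500 + 3/250*9/10, 371/500 + 3/250*1/1) = [941/1250, 377/500)
  emit 'a', narrow to [466/625, 469/625)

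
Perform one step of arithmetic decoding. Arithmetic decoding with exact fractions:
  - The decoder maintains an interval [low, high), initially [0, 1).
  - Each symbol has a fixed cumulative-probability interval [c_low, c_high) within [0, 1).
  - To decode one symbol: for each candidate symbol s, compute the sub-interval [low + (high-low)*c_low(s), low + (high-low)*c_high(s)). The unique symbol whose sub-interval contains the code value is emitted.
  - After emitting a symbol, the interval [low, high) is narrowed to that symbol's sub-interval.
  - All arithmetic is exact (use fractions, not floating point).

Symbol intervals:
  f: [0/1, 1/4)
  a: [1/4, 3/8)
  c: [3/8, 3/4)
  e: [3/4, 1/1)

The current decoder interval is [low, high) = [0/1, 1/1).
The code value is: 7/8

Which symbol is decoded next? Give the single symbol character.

Answer: e

Derivation:
Interval width = high − low = 1/1 − 0/1 = 1/1
Scaled code = (code − low) / width = (7/8 − 0/1) / 1/1 = 7/8
  f: [0/1, 1/4) 
  a: [1/4, 3/8) 
  c: [3/8, 3/4) 
  e: [3/4, 1/1) ← scaled code falls here ✓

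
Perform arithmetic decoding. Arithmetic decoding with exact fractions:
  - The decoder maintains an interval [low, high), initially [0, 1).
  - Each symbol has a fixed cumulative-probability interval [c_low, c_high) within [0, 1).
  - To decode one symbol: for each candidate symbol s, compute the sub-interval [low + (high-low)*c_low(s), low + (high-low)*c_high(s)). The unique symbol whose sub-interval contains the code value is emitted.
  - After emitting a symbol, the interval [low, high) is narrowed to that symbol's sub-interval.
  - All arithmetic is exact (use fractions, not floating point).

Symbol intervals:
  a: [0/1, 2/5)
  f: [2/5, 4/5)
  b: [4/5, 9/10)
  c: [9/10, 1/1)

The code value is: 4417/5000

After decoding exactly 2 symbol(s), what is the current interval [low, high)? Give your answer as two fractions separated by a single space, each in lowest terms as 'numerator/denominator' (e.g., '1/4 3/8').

Step 1: interval [0/1, 1/1), width = 1/1 - 0/1 = 1/1
  'a': [0/1 + 1/1*0/1, 0/1 + 1/1*2/5) = [0/1, 2/5)
  'f': [0/1 + 1/1*2/5, 0/1 + 1/1*4/5) = [2/5, 4/5)
  'b': [0/1 + 1/1*4/5, 0/1 + 1/1*9/10) = [4/5, 9/10) <- contains code 4417/5000
  'c': [0/1 + 1/1*9/10, 0/1 + 1/1*1/1) = [9/10, 1/1)
  emit 'b', narrow to [4/5, 9/10)
Step 2: interval [4/5, 9/10), width = 9/10 - 4/5 = 1/10
  'a': [4/5 + 1/10*0/1, 4/5 + 1/10*2/5) = [4/5, 21/25)
  'f': [4/5 + 1/10*2/5, 4/5 + 1/10*4/5) = [21/25, 22/25)
  'b': [4/5 + 1/10*4/5, 4/5 + 1/10*9/10) = [22/25, 89/100) <- contains code 4417/5000
  'c': [4/5 + 1/10*9/10, 4/5 + 1/10*1/1) = [89/100, 9/10)
  emit 'b', narrow to [22/25, 89/100)

Answer: 22/25 89/100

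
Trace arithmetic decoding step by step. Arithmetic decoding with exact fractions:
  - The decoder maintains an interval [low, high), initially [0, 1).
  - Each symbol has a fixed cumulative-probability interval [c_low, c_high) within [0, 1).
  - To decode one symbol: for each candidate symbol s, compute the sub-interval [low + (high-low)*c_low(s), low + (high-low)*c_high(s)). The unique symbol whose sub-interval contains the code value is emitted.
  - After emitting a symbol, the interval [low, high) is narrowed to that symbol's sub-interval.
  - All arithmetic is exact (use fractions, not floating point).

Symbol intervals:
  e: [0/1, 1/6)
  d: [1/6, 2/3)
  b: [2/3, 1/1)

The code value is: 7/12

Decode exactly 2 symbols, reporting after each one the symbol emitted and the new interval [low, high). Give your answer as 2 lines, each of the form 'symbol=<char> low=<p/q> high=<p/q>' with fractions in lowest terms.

Step 1: interval [0/1, 1/1), width = 1/1 - 0/1 = 1/1
  'e': [0/1 + 1/1*0/1, 0/1 + 1/1*1/6) = [0/1, 1/6)
  'd': [0/1 + 1/1*1/6, 0/1 + 1/1*2/3) = [1/6, 2/3) <- contains code 7/12
  'b': [0/1 + 1/1*2/3, 0/1 + 1/1*1/1) = [2/3, 1/1)
  emit 'd', narrow to [1/6, 2/3)
Step 2: interval [1/6, 2/3), width = 2/3 - 1/6 = 1/2
  'e': [1/6 + 1/2*0/1, 1/6 + 1/2*1/6) = [1/6, 1/4)
  'd': [1/6 + 1/2*1/6, 1/6 + 1/2*2/3) = [1/4, 1/2)
  'b': [1/6 + 1/2*2/3, 1/6 + 1/2*1/1) = [1/2, 2/3) <- contains code 7/12
  emit 'b', narrow to [1/2, 2/3)

Answer: symbol=d low=1/6 high=2/3
symbol=b low=1/2 high=2/3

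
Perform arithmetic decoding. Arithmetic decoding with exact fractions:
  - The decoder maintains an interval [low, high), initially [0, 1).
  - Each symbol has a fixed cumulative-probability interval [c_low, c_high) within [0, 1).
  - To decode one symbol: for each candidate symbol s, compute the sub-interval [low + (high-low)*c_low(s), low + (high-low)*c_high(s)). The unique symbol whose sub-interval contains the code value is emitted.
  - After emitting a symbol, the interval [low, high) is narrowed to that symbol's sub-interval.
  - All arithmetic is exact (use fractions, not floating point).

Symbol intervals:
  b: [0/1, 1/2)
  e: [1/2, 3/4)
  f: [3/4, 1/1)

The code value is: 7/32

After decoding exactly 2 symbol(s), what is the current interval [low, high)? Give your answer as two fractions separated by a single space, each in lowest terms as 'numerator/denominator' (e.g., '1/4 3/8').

Answer: 0/1 1/4

Derivation:
Step 1: interval [0/1, 1/1), width = 1/1 - 0/1 = 1/1
  'b': [0/1 + 1/1*0/1, 0/1 + 1/1*1/2) = [0/1, 1/2) <- contains code 7/32
  'e': [0/1 + 1/1*1/2, 0/1 + 1/1*3/4) = [1/2, 3/4)
  'f': [0/1 + 1/1*3/4, 0/1 + 1/1*1/1) = [3/4, 1/1)
  emit 'b', narrow to [0/1, 1/2)
Step 2: interval [0/1, 1/2), width = 1/2 - 0/1 = 1/2
  'b': [0/1 + 1/2*0/1, 0/1 + 1/2*1/2) = [0/1, 1/4) <- contains code 7/32
  'e': [0/1 + 1/2*1/2, 0/1 + 1/2*3/4) = [1/4, 3/8)
  'f': [0/1 + 1/2*3/4, 0/1 + 1/2*1/1) = [3/8, 1/2)
  emit 'b', narrow to [0/1, 1/4)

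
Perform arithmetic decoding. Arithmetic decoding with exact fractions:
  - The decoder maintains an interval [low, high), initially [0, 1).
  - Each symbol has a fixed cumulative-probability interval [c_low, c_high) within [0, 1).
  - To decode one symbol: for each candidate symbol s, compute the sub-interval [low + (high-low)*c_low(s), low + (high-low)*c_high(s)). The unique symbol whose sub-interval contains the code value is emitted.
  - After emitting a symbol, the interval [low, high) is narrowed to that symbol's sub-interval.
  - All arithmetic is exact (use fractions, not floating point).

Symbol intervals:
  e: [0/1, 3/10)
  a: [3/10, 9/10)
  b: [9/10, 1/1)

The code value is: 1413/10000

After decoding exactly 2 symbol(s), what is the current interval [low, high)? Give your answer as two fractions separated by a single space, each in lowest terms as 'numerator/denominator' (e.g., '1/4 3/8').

Step 1: interval [0/1, 1/1), width = 1/1 - 0/1 = 1/1
  'e': [0/1 + 1/1*0/1, 0/1 + 1/1*3/10) = [0/1, 3/10) <- contains code 1413/10000
  'a': [0/1 + 1/1*3/10, 0/1 + 1/1*9/10) = [3/10, 9/10)
  'b': [0/1 + 1/1*9/10, 0/1 + 1/1*1/1) = [9/10, 1/1)
  emit 'e', narrow to [0/1, 3/10)
Step 2: interval [0/1, 3/10), width = 3/10 - 0/1 = 3/10
  'e': [0/1 + 3/10*0/1, 0/1 + 3/10*3/10) = [0/1, 9/100)
  'a': [0/1 + 3/10*3/10, 0/1 + 3/10*9/10) = [9/100, 27/100) <- contains code 1413/10000
  'b': [0/1 + 3/10*9/10, 0/1 + 3/10*1/1) = [27/100, 3/10)
  emit 'a', narrow to [9/100, 27/100)

Answer: 9/100 27/100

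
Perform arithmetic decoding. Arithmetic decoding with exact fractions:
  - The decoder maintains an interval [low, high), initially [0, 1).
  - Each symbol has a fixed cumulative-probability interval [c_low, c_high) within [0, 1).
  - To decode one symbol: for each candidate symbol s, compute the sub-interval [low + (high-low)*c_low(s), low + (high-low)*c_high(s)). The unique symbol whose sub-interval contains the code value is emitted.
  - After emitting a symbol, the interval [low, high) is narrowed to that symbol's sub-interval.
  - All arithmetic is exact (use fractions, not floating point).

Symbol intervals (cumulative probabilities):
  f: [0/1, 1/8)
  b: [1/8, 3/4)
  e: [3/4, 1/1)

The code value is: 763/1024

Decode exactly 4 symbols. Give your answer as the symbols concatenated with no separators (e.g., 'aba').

Answer: beee

Derivation:
Step 1: interval [0/1, 1/1), width = 1/1 - 0/1 = 1/1
  'f': [0/1 + 1/1*0/1, 0/1 + 1/1*1/8) = [0/1, 1/8)
  'b': [0/1 + 1/1*1/8, 0/1 + 1/1*3/4) = [1/8, 3/4) <- contains code 763/1024
  'e': [0/1 + 1/1*3/4, 0/1 + 1/1*1/1) = [3/4, 1/1)
  emit 'b', narrow to [1/8, 3/4)
Step 2: interval [1/8, 3/4), width = 3/4 - 1/8 = 5/8
  'f': [1/8 + 5/8*0/1, 1/8 + 5/8*1/8) = [1/8, 13/64)
  'b': [1/8 + 5/8*1/8, 1/8 + 5/8*3/4) = [13/64, 19/32)
  'e': [1/8 + 5/8*3/4, 1/8 + 5/8*1/1) = [19/32, 3/4) <- contains code 763/1024
  emit 'e', narrow to [19/32, 3/4)
Step 3: interval [19/32, 3/4), width = 3/4 - 19/32 = 5/32
  'f': [19/32 + 5/32*0/1, 19/32 + 5/32*1/8) = [19/32, 157/256)
  'b': [19/32 + 5/32*1/8, 19/32 + 5/32*3/4) = [157/256, 91/128)
  'e': [19/32 + 5/32*3/4, 19/32 + 5/32*1/1) = [91/128, 3/4) <- contains code 763/1024
  emit 'e', narrow to [91/128, 3/4)
Step 4: interval [91/128, 3/4), width = 3/4 - 91/128 = 5/128
  'f': [91/128 + 5/128*0/1, 91/128 + 5/128*1/8) = [91/128, 733/1024)
  'b': [91/128 + 5/128*1/8, 91/128 + 5/128*3/4) = [733/1024, 379/512)
  'e': [91/128 + 5/128*3/4, 91/128 + 5/128*1/1) = [379/512, 3/4) <- contains code 763/1024
  emit 'e', narrow to [379/512, 3/4)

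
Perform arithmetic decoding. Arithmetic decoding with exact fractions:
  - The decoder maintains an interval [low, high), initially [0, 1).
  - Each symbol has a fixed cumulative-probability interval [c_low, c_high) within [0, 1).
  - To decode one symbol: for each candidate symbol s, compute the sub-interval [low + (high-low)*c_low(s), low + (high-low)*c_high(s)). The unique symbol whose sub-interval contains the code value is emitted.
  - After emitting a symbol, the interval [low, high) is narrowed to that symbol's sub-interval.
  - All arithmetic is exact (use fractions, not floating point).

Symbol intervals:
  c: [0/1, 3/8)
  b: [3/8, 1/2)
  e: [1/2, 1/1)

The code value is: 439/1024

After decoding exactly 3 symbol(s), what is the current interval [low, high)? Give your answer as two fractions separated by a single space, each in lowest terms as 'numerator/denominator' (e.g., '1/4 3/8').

Step 1: interval [0/1, 1/1), width = 1/1 - 0/1 = 1/1
  'c': [0/1 + 1/1*0/1, 0/1 + 1/1*3/8) = [0/1, 3/8)
  'b': [0/1 + 1/1*3/8, 0/1 + 1/1*1/2) = [3/8, 1/2) <- contains code 439/1024
  'e': [0/1 + 1/1*1/2, 0/1 + 1/1*1/1) = [1/2, 1/1)
  emit 'b', narrow to [3/8, 1/2)
Step 2: interval [3/8, 1/2), width = 1/2 - 3/8 = 1/8
  'c': [3/8 + 1/8*0/1, 3/8 + 1/8*3/8) = [3/8, 27/64)
  'b': [3/8 + 1/8*3/8, 3/8 + 1/8*1/2) = [27/64, 7/16) <- contains code 439/1024
  'e': [3/8 + 1/8*1/2, 3/8 + 1/8*1/1) = [7/16, 1/2)
  emit 'b', narrow to [27/64, 7/16)
Step 3: interval [27/64, 7/16), width = 7/16 - 27/64 = 1/64
  'c': [27/64 + 1/64*0/1, 27/64 + 1/64*3/8) = [27/64, 219/512)
  'b': [27/64 + 1/64*3/8, 27/64 + 1/64*1/2) = [219/512, 55/128) <- contains code 439/1024
  'e': [27/64 + 1/64*1/2, 27/64 + 1/64*1/1) = [55/128, 7/16)
  emit 'b', narrow to [219/512, 55/128)

Answer: 219/512 55/128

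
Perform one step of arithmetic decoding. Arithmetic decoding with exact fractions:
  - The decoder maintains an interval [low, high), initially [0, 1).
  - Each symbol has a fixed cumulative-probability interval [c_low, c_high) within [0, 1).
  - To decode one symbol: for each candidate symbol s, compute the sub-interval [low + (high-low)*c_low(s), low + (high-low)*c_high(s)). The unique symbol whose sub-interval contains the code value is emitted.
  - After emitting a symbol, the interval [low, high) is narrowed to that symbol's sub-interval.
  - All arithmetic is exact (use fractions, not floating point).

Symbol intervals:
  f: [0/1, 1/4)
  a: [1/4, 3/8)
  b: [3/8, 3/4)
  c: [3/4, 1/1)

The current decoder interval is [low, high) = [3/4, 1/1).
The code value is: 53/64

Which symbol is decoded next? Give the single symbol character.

Answer: a

Derivation:
Interval width = high − low = 1/1 − 3/4 = 1/4
Scaled code = (code − low) / width = (53/64 − 3/4) / 1/4 = 5/16
  f: [0/1, 1/4) 
  a: [1/4, 3/8) ← scaled code falls here ✓
  b: [3/8, 3/4) 
  c: [3/4, 1/1) 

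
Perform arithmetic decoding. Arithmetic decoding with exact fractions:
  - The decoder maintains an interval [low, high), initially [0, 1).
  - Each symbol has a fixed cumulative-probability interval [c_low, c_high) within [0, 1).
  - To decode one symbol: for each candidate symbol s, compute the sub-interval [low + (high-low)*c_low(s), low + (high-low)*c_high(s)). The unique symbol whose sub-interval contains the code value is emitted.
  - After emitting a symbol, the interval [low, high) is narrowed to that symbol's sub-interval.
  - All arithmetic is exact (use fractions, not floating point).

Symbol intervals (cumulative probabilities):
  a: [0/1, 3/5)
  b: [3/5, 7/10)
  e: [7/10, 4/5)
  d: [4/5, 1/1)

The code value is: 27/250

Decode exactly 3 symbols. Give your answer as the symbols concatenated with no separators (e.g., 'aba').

Answer: aaa

Derivation:
Step 1: interval [0/1, 1/1), width = 1/1 - 0/1 = 1/1
  'a': [0/1 + 1/1*0/1, 0/1 + 1/1*3/5) = [0/1, 3/5) <- contains code 27/250
  'b': [0/1 + 1/1*3/5, 0/1 + 1/1*7/10) = [3/5, 7/10)
  'e': [0/1 + 1/1*7/10, 0/1 + 1/1*4/5) = [7/10, 4/5)
  'd': [0/1 + 1/1*4/5, 0/1 + 1/1*1/1) = [4/5, 1/1)
  emit 'a', narrow to [0/1, 3/5)
Step 2: interval [0/1, 3/5), width = 3/5 - 0/1 = 3/5
  'a': [0/1 + 3/5*0/1, 0/1 + 3/5*3/5) = [0/1, 9/25) <- contains code 27/250
  'b': [0/1 + 3/5*3/5, 0/1 + 3/5*7/10) = [9/25, 21/50)
  'e': [0/1 + 3/5*7/10, 0/1 + 3/5*4/5) = [21/50, 12/25)
  'd': [0/1 + 3/5*4/5, 0/1 + 3/5*1/1) = [12/25, 3/5)
  emit 'a', narrow to [0/1, 9/25)
Step 3: interval [0/1, 9/25), width = 9/25 - 0/1 = 9/25
  'a': [0/1 + 9/25*0/1, 0/1 + 9/25*3/5) = [0/1, 27/125) <- contains code 27/250
  'b': [0/1 + 9/25*3/5, 0/1 + 9/25*7/10) = [27/125, 63/250)
  'e': [0/1 + 9/25*7/10, 0/1 + 9/25*4/5) = [63/250, 36/125)
  'd': [0/1 + 9/25*4/5, 0/1 + 9/25*1/1) = [36/125, 9/25)
  emit 'a', narrow to [0/1, 27/125)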